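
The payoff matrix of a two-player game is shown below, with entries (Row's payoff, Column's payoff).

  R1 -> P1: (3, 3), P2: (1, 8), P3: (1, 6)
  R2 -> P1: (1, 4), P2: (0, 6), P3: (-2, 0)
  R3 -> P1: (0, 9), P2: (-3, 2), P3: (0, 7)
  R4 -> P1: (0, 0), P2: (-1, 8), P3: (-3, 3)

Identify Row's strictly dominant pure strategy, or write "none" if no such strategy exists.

R1 vs R2: P1: 3>1, P2: 1>0, P3: 1>-2.
R1 vs R3: P1: 3>0, P2: 1>-3, P3: 1>0.
R1 vs R4: P1: 3>0, P2: 1>-1, P3: 1>-3.
R1 strictly beats every other strategy against every opponent action, so it is strictly dominant.

R1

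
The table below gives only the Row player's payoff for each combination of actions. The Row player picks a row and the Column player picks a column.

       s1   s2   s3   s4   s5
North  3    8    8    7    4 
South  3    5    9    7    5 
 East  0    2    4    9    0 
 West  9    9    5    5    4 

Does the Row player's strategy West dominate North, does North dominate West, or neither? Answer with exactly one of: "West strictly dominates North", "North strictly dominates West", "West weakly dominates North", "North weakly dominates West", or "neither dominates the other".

neither dominates the other

Compare West to North across every action of the Column player: s1: 9>3, s2: 9>8, s3: 5<8, s4: 5<7, s5: 4=4.
West does better at s1, s2 but worse at s3, s4; neither strategy dominates the other.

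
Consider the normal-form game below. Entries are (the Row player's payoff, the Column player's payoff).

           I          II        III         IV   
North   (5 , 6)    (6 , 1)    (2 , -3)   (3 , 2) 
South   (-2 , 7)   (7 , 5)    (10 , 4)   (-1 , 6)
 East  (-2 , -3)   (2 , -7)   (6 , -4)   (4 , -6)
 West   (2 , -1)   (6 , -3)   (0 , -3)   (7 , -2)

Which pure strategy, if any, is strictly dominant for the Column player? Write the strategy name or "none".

I vs II: North: 6>1, South: 7>5, East: -3>-7, West: -1>-3.
I vs III: North: 6>-3, South: 7>4, East: -3>-4, West: -1>-3.
I vs IV: North: 6>2, South: 7>6, East: -3>-6, West: -1>-2.
I strictly beats every other strategy against every opponent action, so it is strictly dominant.

I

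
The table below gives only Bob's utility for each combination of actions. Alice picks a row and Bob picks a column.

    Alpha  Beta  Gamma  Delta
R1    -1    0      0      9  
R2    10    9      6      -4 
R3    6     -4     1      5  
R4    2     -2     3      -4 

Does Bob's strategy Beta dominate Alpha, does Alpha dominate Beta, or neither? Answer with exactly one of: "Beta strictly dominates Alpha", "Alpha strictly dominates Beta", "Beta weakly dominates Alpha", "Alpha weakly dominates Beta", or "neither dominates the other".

Beta's payoffs vs Alpha's, by Alice's action — R1: 0>-1, R2: 9<10, R3: -4<6, R4: -2<2.
Beta does better at R1 but worse at R2, R3, R4; neither strategy dominates the other.

neither dominates the other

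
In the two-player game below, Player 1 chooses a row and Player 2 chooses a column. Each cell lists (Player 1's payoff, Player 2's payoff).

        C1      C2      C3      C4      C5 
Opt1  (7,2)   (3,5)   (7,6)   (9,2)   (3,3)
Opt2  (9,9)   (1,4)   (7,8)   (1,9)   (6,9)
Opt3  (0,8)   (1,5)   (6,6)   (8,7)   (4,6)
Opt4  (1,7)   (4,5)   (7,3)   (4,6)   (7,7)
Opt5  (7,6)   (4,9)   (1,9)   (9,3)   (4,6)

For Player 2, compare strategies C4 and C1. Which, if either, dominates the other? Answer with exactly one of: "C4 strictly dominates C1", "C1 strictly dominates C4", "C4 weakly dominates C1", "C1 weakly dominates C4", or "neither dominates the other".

Compare C4 to C1 across every action of Player 1: Opt1: 2=2, Opt2: 9=9, Opt3: 7<8, Opt4: 6<7, Opt5: 3<6.
C1 is at least as good everywhere and strictly better somewhere (tied at Opt1, Opt2), so C1 weakly dominates C4.

C1 weakly dominates C4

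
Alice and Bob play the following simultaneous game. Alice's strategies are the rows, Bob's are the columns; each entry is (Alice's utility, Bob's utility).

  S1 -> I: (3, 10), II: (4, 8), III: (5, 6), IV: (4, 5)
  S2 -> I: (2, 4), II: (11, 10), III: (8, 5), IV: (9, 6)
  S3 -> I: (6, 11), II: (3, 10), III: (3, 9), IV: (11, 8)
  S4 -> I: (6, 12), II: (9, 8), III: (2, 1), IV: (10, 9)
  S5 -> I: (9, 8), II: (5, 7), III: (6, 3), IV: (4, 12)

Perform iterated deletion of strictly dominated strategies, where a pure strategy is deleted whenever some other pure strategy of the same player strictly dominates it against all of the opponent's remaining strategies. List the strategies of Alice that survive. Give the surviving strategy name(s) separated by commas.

S2, S3, S4, S5

Column III is eliminated: II beats it against every remaining row (S1: 8>6, S2: 10>5, S3: 10>9, S4: 8>1, S5: 7>3).
For Alice, S4 strictly dominates S1 on the remaining columns (I: 6>3, II: 9>4, IV: 10>4); eliminate S1.
Among the remaining strategies, none is strictly dominated by another pure strategy of the same player, so the elimination stops.
Surviving strategies — Alice: {S2, S3, S4, S5}; Bob: {I, II, IV}.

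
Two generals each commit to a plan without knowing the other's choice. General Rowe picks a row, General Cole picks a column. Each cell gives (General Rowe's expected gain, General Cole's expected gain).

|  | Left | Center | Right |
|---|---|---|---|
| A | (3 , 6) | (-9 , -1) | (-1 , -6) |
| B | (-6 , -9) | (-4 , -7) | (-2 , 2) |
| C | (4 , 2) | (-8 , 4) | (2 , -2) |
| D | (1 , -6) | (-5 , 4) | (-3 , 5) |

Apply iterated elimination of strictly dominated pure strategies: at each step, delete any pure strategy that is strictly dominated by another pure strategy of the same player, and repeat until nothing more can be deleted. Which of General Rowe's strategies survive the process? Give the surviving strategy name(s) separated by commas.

General Rowe's strategy A is strictly dominated by C (Left: 4>3, Center: -8>-9, Right: 2>-1) and is removed.
General Cole's strategy Left is strictly dominated by Center (B: -7>-9, C: 4>2, D: 4>-6) and is removed.
General Rowe's strategy D is strictly dominated by B (Center: -4>-5, Right: -2>-3) and is removed.
Among the remaining strategies, none is strictly dominated by another pure strategy of the same player, so the elimination stops.
Surviving strategies — General Rowe: {B, C}; General Cole: {Center, Right}.

B, C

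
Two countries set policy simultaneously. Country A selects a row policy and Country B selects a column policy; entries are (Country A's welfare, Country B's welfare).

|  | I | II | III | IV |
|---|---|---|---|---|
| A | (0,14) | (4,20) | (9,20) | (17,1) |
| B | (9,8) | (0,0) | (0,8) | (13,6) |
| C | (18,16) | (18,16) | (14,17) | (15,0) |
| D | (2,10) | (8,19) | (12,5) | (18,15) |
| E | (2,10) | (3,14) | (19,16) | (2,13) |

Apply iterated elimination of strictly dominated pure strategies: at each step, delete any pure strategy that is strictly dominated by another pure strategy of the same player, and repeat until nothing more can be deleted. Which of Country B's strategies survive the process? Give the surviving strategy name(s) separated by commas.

For Country A, D strictly dominates A on the remaining columns (I: 2>0, II: 8>4, III: 12>9, IV: 18>17); eliminate A.
Country A's strategy B is strictly dominated by C (I: 18>9, II: 18>0, III: 14>0, IV: 15>13) and is removed.
Country B's strategy IV is strictly dominated by II (C: 16>0, D: 19>15, E: 14>13) and is removed.
Row D is eliminated: C beats it against every remaining column (I: 18>2, II: 18>8, III: 14>12).
Country B's strategy I is strictly dominated by III (C: 17>16, E: 16>10) and is removed.
Country B's strategy II is strictly dominated by III (C: 17>16, E: 16>14) and is removed.
Country A's strategy C is strictly dominated by E (III: 19>14) and is removed.
Among the remaining strategies, none is strictly dominated by another pure strategy of the same player, so the elimination stops.
Surviving strategies — Country A: {E}; Country B: {III}.

III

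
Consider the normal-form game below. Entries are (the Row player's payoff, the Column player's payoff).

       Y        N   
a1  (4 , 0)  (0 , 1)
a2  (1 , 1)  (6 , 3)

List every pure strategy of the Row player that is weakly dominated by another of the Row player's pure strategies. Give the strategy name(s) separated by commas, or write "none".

none

Nothing dominates a1: a2 at Y (4>1).
a2 is not dominated — it holds its own against a1 at N (6>0).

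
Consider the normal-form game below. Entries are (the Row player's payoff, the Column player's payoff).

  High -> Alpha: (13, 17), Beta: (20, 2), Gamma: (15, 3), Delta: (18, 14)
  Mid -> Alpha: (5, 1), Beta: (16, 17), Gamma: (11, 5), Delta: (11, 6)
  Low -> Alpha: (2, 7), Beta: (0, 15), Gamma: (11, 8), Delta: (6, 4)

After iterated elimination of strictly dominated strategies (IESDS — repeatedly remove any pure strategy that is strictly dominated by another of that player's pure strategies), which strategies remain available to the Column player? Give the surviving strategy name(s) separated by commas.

Row Mid is eliminated: High beats it against every remaining column (Alpha: 13>5, Beta: 20>16, Gamma: 15>11, Delta: 18>11).
The Row player's strategy Low is strictly dominated by High (Alpha: 13>2, Beta: 20>0, Gamma: 15>11, Delta: 18>6) and is removed.
Column Beta is eliminated: Alpha beats it against every remaining row (High: 17>2).
The Column player's strategy Gamma is strictly dominated by Alpha (High: 17>3) and is removed.
For the Column player, Alpha strictly dominates Delta on the remaining rows (High: 17>14); eliminate Delta.
Among the remaining strategies, none is strictly dominated by another pure strategy of the same player, so the elimination stops.
Surviving strategies — the Row player: {High}; the Column player: {Alpha}.

Alpha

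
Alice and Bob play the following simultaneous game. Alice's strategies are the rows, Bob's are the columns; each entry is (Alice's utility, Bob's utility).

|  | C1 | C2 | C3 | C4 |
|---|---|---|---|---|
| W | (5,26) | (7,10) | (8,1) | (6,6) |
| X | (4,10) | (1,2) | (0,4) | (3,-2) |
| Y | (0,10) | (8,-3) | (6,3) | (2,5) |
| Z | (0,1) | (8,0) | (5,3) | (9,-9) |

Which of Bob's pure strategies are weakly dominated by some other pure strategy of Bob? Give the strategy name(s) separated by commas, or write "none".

C2, C4

C1: no other strategy beats it everywhere (C2 at W (26>10); C3 at W (26>1); C4 at W (26>6)).
C2 is weakly dominated by C1 (W: 26>10, X: 10>2, Y: 10>-3, Z: 1>0).
Nothing dominates C3: C1 at Z (3>1); C2 at X (4>2); C4 at X (4>-2).
C1 weakly dominates C4 — W: 26>6, X: 10>-2, Y: 10>5, Z: 1>-9.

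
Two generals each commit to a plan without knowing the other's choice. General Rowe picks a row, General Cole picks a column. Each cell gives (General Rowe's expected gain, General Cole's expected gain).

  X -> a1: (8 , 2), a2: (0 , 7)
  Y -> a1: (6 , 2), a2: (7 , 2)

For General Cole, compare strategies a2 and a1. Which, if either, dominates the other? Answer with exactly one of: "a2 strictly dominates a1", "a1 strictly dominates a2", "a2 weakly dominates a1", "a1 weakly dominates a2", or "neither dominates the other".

a2's payoffs vs a1's, by General Rowe's action — X: 7>2, Y: 2=2.
a2 is at least as good everywhere and strictly better somewhere (tied only at Y), so a2 weakly but not strictly dominates a1.

a2 weakly dominates a1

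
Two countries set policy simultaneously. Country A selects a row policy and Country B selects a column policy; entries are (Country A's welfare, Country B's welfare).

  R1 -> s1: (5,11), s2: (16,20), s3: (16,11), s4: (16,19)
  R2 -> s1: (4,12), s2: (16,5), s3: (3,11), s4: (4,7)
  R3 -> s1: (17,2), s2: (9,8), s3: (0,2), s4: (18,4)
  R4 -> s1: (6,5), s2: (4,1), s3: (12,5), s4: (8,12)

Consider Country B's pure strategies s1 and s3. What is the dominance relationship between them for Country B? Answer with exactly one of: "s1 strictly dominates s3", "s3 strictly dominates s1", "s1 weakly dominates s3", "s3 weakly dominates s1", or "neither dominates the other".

Compare s1 to s3 across each opponent action: R1: 11=11, R2: 12>11, R3: 2=2, R4: 5=5.
s1 is at least as good everywhere and strictly better somewhere (tied only at R1, R3, R4), so s1 weakly but not strictly dominates s3.

s1 weakly dominates s3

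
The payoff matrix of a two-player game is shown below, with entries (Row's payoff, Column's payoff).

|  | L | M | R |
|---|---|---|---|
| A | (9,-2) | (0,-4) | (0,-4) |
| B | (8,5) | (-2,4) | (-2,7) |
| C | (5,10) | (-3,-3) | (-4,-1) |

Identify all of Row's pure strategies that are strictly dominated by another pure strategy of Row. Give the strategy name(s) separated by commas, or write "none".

B, C

Nothing dominates A: B at L (9>8); C at L (9>5).
A strictly dominates B — L: 9>8, M: 0>-2, R: 0>-2.
A strictly dominates C — L: 9>5, M: 0>-3, R: 0>-4.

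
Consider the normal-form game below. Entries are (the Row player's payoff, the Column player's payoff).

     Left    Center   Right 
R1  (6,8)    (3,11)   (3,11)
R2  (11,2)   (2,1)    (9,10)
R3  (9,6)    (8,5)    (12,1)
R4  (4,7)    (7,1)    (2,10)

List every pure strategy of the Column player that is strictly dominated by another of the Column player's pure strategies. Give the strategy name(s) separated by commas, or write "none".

none

Left: no other strategy beats it everywhere (Center at R2 (2>1); Right at R3 (6>1)).
Nothing dominates Center: Left at R1 (11>8); Right at R1 (11=11).
Nothing dominates Right: Left at R1 (11>8); Center at R1 (11=11).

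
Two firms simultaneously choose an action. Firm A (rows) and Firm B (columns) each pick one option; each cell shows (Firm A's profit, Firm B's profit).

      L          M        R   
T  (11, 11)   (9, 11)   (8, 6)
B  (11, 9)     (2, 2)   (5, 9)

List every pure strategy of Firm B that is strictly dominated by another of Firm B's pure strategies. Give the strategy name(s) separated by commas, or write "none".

L is not dominated — it holds its own against M at T (11=11); R at T (11>6).
Nothing dominates M: L at T (11=11); R at T (11>6).
R is not dominated — it holds its own against L at B (9=9); M at B (9>2).

none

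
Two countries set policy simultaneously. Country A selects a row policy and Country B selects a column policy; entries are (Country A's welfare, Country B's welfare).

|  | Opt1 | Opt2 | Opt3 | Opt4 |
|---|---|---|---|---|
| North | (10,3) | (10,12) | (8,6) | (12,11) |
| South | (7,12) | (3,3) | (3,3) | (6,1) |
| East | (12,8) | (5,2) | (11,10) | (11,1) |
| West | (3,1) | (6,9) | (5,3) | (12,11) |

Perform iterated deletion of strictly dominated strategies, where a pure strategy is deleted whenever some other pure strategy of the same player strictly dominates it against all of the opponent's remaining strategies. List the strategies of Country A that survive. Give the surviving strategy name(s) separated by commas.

North, East, West

For Country A, North strictly dominates South on the remaining columns (Opt1: 10>7, Opt2: 10>3, Opt3: 8>3, Opt4: 12>6); eliminate South.
Column Opt1 is eliminated: Opt3 beats it against every remaining row (North: 6>3, East: 10>8, West: 3>1).
Among the remaining strategies, none is strictly dominated by another pure strategy of the same player, so the elimination stops.
Surviving strategies — Country A: {North, East, West}; Country B: {Opt2, Opt3, Opt4}.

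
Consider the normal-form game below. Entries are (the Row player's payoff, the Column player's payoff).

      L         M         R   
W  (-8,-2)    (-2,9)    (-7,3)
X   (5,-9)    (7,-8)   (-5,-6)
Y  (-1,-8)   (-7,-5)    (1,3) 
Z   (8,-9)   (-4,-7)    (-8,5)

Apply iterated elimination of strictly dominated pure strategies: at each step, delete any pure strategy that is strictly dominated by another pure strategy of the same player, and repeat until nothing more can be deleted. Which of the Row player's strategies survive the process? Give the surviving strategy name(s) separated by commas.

Y

The Row player's strategy W is strictly dominated by X (L: 5>-8, M: 7>-2, R: -5>-7) and is removed.
The Column player's strategy L is strictly dominated by M (X: -8>-9, Y: -5>-8, Z: -7>-9) and is removed.
The Row player's strategy Z is strictly dominated by X (M: 7>-4, R: -5>-8) and is removed.
Column M is eliminated: R beats it against every remaining row (X: -6>-8, Y: 3>-5).
Row X is eliminated: Y beats it against every remaining column (R: 1>-5).
Among the remaining strategies, none is strictly dominated by another pure strategy of the same player, so the elimination stops.
Surviving strategies — the Row player: {Y}; the Column player: {R}.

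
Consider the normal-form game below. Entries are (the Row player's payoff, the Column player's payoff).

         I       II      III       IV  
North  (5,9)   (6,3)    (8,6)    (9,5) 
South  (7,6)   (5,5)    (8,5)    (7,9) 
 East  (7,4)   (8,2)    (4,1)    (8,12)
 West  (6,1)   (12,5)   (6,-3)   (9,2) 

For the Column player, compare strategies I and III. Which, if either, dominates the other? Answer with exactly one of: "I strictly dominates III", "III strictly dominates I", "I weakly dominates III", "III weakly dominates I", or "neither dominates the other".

I's payoffs vs III's, by the Row player's action — North: 9>6, South: 6>5, East: 4>1, West: 1>-3.
I gives a strictly higher payoff against every action of the Row player, so I strictly dominates III.

I strictly dominates III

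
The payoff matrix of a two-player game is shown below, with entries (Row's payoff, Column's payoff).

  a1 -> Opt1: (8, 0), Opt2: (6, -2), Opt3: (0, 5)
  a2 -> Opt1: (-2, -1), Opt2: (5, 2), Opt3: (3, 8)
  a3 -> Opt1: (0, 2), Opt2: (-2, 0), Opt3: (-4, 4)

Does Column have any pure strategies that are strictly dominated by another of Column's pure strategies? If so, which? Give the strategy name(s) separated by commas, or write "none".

Opt1: dominated, since Opt3 does at least as well everywhere (a1: 5>0, a2: 8>-1, a3: 4>2).
Opt3 strictly dominates Opt2 — a1: 5>-2, a2: 8>2, a3: 4>0.
Opt3 is not dominated — it holds its own against Opt1 at a1 (5>0); Opt2 at a1 (5>-2).

Opt1, Opt2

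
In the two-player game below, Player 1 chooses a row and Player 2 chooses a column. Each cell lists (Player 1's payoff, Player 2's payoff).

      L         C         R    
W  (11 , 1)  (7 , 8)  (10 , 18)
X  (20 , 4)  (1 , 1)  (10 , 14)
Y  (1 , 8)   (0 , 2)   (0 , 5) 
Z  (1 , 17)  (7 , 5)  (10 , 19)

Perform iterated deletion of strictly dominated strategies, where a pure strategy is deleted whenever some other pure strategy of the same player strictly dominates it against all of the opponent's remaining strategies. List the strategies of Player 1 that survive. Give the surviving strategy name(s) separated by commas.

Player 1's strategy Y is strictly dominated by W (L: 11>1, C: 7>0, R: 10>0) and is removed.
For Player 2, R strictly dominates L on the remaining rows (W: 18>1, X: 14>4, Z: 19>17); eliminate L.
Column C is eliminated: R beats it against every remaining row (W: 18>8, X: 14>1, Z: 19>5).
Among the remaining strategies, none is strictly dominated by another pure strategy of the same player, so the elimination stops.
Surviving strategies — Player 1: {W, X, Z}; Player 2: {R}.

W, X, Z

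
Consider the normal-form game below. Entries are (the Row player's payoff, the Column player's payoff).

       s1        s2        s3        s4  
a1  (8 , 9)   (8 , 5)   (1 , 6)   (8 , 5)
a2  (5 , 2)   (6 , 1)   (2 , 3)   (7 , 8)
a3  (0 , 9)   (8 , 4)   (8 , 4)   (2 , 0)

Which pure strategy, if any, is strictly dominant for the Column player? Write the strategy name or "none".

none

s1 fails to dominate s3 at a2 (2<3).
s2 fails to dominate s1 at a1 (5<9).
s3 fails to dominate s1 at a1 (6<9).
s4 fails to dominate s1 at a1 (5<9).
No single strategy dominates all the others.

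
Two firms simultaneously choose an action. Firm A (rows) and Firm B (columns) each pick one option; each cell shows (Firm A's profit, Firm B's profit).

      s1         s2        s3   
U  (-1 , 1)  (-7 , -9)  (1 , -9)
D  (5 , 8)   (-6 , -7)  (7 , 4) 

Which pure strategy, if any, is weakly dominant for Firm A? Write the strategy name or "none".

D vs U: s1: 5>-1, s2: -6>-7, s3: 7>1.
D is at least as good as every other strategy against every opponent action, so it is weakly dominant.

D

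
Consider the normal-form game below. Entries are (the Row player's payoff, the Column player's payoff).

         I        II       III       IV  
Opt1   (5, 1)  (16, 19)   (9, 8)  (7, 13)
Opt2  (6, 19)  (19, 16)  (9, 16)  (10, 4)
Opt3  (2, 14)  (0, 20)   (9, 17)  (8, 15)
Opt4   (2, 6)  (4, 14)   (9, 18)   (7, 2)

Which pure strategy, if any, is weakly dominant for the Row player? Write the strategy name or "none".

Opt2 vs Opt1: I: 6>5, II: 19>16, III: 9=9, IV: 10>7.
Opt2 vs Opt3: I: 6>2, II: 19>0, III: 9=9, IV: 10>8.
Opt2 vs Opt4: I: 6>2, II: 19>4, III: 9=9, IV: 10>7.
Opt2 is at least as good as every other strategy against every opponent action, so it is weakly dominant.

Opt2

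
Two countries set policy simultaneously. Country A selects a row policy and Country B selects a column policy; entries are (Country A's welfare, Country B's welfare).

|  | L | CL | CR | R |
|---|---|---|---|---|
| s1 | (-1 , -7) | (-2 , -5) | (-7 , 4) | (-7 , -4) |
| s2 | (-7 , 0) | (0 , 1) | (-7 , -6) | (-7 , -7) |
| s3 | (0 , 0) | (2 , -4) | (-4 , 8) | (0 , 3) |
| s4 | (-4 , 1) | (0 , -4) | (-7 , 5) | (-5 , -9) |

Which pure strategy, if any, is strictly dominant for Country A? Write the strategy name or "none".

s3

s3 vs s1: L: 0>-1, CL: 2>-2, CR: -4>-7, R: 0>-7.
s3 vs s2: L: 0>-7, CL: 2>0, CR: -4>-7, R: 0>-7.
s3 vs s4: L: 0>-4, CL: 2>0, CR: -4>-7, R: 0>-5.
s3 strictly beats every other strategy against every opponent action, so it is strictly dominant.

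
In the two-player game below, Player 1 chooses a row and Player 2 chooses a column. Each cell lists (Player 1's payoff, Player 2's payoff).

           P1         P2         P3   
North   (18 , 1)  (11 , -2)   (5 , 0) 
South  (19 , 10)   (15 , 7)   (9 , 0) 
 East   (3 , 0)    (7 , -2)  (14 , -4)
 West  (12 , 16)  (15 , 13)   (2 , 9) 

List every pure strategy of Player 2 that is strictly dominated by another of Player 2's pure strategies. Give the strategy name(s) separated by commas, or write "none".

P2, P3

P1: no other strategy beats it everywhere (P2 at North (1>-2); P3 at North (1>0)).
P2 is strictly dominated by P1 (North: 1>-2, South: 10>7, East: 0>-2, West: 16>13).
P3 is strictly dominated by P1 (North: 1>0, South: 10>0, East: 0>-4, West: 16>9).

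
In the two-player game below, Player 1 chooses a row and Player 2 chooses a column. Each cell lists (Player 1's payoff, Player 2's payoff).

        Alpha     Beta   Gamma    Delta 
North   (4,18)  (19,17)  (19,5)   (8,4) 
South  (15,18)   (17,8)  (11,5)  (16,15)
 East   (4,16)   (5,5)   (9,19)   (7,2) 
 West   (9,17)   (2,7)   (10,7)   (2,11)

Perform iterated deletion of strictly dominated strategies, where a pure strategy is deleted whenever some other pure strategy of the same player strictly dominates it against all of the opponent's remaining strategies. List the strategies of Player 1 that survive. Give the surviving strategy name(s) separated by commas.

South

Player 1's strategy East is strictly dominated by South (Alpha: 15>4, Beta: 17>5, Gamma: 11>9, Delta: 16>7) and is removed.
For Player 1, South strictly dominates West on the remaining columns (Alpha: 15>9, Beta: 17>2, Gamma: 11>10, Delta: 16>2); eliminate West.
For Player 2, Alpha strictly dominates Beta on the remaining rows (North: 18>17, South: 18>8); eliminate Beta.
Column Gamma is eliminated: Alpha beats it against every remaining row (North: 18>5, South: 18>5).
Row North is eliminated: South beats it against every remaining column (Alpha: 15>4, Delta: 16>8).
Player 2's strategy Delta is strictly dominated by Alpha (South: 18>15) and is removed.
Among the remaining strategies, none is strictly dominated by another pure strategy of the same player, so the elimination stops.
Surviving strategies — Player 1: {South}; Player 2: {Alpha}.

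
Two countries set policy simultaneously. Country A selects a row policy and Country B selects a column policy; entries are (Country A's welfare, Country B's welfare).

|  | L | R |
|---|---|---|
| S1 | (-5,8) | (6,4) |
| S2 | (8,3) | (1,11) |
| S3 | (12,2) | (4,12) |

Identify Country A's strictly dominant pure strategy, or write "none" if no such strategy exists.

S1 fails to dominate S2 at L (-5<8).
S2 fails to dominate S1 at R (1<6).
S3 fails to dominate S1 at R (4<6).
No single strategy dominates all the others.

none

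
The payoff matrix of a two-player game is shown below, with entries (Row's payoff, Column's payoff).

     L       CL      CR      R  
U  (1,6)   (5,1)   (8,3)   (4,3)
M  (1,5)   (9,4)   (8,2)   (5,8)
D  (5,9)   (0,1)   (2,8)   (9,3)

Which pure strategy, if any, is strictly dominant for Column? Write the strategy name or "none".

none

L fails to dominate R at M (5<8).
CL fails to dominate L at U (1<6).
CR fails to dominate L at U (3<6).
R fails to dominate L at U (3<6).
No single strategy dominates all the others.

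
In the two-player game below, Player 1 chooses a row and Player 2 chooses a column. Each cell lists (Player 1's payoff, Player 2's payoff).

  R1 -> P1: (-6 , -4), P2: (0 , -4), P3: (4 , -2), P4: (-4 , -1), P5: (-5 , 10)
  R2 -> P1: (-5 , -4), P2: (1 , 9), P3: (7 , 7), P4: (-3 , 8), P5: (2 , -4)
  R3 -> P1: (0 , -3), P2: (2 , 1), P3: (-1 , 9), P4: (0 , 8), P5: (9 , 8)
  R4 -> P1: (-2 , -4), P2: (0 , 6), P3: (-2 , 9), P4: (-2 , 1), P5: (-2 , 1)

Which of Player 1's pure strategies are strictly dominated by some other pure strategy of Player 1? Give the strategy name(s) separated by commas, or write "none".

R1, R4

R1 is strictly dominated by R2 (P1: -5>-6, P2: 1>0, P3: 7>4, P4: -3>-4, P5: 2>-5).
R2 is not dominated — it holds its own against R1 at P1 (-5>-6); R3 at P3 (7>-1); R4 at P2 (1>0).
R3: no other strategy beats it everywhere (R1 at P1 (0>-6); R2 at P1 (0>-5); R4 at P1 (0>-2)).
R3 strictly dominates R4 — P1: 0>-2, P2: 2>0, P3: -1>-2, P4: 0>-2, P5: 9>-2.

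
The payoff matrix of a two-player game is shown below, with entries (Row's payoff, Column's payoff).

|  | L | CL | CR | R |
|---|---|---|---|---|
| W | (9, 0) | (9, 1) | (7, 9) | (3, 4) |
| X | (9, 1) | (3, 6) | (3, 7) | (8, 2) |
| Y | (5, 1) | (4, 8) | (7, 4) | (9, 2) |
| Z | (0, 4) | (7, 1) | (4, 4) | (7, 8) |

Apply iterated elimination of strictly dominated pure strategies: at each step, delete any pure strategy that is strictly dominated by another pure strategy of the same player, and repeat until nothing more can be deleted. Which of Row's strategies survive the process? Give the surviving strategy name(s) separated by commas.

W, Y, Z

Column L is eliminated: R beats it against every remaining row (W: 4>0, X: 2>1, Y: 2>1, Z: 8>4).
Row's strategy X is strictly dominated by Y (CL: 4>3, CR: 7>3, R: 9>8) and is removed.
Among the remaining strategies, none is strictly dominated by another pure strategy of the same player, so the elimination stops.
Surviving strategies — Row: {W, Y, Z}; Column: {CL, CR, R}.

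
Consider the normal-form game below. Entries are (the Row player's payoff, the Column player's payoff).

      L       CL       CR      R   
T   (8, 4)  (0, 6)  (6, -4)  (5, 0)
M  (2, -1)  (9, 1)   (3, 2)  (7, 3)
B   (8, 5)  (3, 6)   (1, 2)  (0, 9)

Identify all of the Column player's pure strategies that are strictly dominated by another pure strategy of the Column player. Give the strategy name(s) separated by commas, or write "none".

CL strictly dominates L — T: 6>4, M: 1>-1, B: 6>5.
CL is not dominated — it holds its own against L at T (6>4); CR at T (6>-4); R at T (6>0).
R strictly dominates CR — T: 0>-4, M: 3>2, B: 9>2.
R: no other strategy beats it everywhere (L at M (3>-1); CL at M (3>1); CR at T (0>-4)).

L, CR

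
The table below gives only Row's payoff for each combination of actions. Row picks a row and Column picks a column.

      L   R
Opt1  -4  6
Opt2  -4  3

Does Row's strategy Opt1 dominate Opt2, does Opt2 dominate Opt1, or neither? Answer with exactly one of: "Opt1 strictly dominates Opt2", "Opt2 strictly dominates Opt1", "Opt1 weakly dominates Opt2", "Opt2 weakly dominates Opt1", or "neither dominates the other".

Opt1 weakly dominates Opt2

Opt1's payoffs vs Opt2's, by Column's action — L: -4=-4, R: 6>3.
Opt1 is at least as good everywhere and strictly better somewhere (tied only at L), so Opt1 weakly but not strictly dominates Opt2.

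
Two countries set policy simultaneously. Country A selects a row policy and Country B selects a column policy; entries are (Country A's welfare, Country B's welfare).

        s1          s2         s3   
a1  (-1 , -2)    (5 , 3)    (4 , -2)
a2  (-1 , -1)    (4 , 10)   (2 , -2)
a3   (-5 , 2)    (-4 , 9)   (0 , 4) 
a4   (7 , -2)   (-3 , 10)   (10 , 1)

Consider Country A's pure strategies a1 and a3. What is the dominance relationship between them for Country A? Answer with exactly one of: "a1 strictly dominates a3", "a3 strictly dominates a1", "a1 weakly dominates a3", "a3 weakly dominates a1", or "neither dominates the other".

Compare a1 to a3 across every action of Country B: s1: -1>-5, s2: 5>-4, s3: 4>0.
a1 gives a strictly higher payoff against every action of Country B, so a1 strictly dominates a3.

a1 strictly dominates a3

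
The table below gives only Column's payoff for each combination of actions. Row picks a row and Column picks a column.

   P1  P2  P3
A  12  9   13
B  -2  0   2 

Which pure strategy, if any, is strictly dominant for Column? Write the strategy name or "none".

P3 vs P1: A: 13>12, B: 2>-2.
P3 vs P2: A: 13>9, B: 2>0.
P3 strictly beats every other strategy against every opponent action, so it is strictly dominant.

P3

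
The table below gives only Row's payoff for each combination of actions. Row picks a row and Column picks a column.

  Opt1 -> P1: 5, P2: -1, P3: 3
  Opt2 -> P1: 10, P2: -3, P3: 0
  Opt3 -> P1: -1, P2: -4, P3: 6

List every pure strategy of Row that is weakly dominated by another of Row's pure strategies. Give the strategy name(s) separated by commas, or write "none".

none

Nothing dominates Opt1: Opt2 at P2 (-1>-3); Opt3 at P1 (5>-1).
Opt2 is not dominated — it holds its own against Opt1 at P1 (10>5); Opt3 at P1 (10>-1).
Opt3 is not dominated — it holds its own against Opt1 at P3 (6>3); Opt2 at P3 (6>0).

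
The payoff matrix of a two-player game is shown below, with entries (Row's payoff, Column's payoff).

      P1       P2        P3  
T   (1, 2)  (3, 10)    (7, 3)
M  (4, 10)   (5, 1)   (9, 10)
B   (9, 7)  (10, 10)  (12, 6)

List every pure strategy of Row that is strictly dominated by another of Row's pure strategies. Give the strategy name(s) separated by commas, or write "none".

M strictly dominates T — P1: 4>1, P2: 5>3, P3: 9>7.
B strictly dominates M — P1: 9>4, P2: 10>5, P3: 12>9.
B: no other strategy beats it everywhere (T at P1 (9>1); M at P1 (9>4)).

T, M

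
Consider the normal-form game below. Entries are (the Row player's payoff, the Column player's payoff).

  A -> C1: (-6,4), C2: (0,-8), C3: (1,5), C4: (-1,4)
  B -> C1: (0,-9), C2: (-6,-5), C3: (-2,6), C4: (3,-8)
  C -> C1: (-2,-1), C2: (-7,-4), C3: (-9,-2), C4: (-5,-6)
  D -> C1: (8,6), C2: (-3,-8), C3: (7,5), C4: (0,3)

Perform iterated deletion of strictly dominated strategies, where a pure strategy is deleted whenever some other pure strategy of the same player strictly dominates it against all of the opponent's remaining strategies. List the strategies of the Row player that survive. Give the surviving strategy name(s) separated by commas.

Row C is eliminated: B beats it against every remaining column (C1: 0>-2, C2: -6>-7, C3: -2>-9, C4: 3>-5).
Column C2 is eliminated: C3 beats it against every remaining row (A: 5>-8, B: 6>-5, D: 5>-8).
For the Row player, D strictly dominates A on the remaining columns (C1: 8>-6, C3: 7>1, C4: 0>-1); eliminate A.
Column C4 is eliminated: C3 beats it against every remaining row (B: 6>-8, D: 5>3).
Row B is eliminated: D beats it against every remaining column (C1: 8>0, C3: 7>-2).
The Column player's strategy C3 is strictly dominated by C1 (D: 6>5) and is removed.
Among the remaining strategies, none is strictly dominated by another pure strategy of the same player, so the elimination stops.
Surviving strategies — the Row player: {D}; the Column player: {C1}.

D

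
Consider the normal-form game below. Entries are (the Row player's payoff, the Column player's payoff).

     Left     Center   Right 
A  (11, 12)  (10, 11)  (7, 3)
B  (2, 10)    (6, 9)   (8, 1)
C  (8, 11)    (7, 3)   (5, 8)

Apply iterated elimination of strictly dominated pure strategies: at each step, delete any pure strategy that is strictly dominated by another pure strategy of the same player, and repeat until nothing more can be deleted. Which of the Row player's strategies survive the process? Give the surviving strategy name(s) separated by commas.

Row C is eliminated: A beats it against every remaining column (Left: 11>8, Center: 10>7, Right: 7>5).
The Column player's strategy Center is strictly dominated by Left (A: 12>11, B: 10>9) and is removed.
For the Column player, Left strictly dominates Right on the remaining rows (A: 12>3, B: 10>1); eliminate Right.
Row B is eliminated: A beats it against every remaining column (Left: 11>2).
Among the remaining strategies, none is strictly dominated by another pure strategy of the same player, so the elimination stops.
Surviving strategies — the Row player: {A}; the Column player: {Left}.

A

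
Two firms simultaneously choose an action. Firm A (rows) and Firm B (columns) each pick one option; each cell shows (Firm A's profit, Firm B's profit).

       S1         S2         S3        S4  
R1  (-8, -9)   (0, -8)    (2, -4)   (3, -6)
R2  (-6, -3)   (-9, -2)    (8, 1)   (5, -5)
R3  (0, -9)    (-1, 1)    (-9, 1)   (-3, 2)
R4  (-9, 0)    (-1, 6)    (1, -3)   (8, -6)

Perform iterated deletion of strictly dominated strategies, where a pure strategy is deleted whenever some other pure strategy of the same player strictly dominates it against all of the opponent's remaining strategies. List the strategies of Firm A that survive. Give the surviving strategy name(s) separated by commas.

R2

Column S1 is eliminated: S2 beats it against every remaining row (R1: -8>-9, R2: -2>-3, R3: 1>-9, R4: 6>0).
Firm A's strategy R3 is strictly dominated by R1 (S2: 0>-1, S3: 2>-9, S4: 3>-3) and is removed.
Column S4 is eliminated: S3 beats it against every remaining row (R1: -4>-6, R2: 1>-5, R4: -3>-6).
For Firm A, R1 strictly dominates R4 on the remaining columns (S2: 0>-1, S3: 2>1); eliminate R4.
Column S2 is eliminated: S3 beats it against every remaining row (R1: -4>-8, R2: 1>-2).
Firm A's strategy R1 is strictly dominated by R2 (S3: 8>2) and is removed.
Among the remaining strategies, none is strictly dominated by another pure strategy of the same player, so the elimination stops.
Surviving strategies — Firm A: {R2}; Firm B: {S3}.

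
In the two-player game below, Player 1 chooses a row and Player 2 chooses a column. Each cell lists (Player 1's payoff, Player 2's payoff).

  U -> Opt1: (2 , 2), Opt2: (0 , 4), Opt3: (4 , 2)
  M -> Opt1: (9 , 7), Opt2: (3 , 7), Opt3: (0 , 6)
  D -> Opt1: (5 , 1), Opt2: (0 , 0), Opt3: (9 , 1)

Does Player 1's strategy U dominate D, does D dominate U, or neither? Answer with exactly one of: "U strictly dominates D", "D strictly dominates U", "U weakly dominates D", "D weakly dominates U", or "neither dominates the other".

Compare U to D across every action of Player 2: Opt1: 2<5, Opt2: 0=0, Opt3: 4<9.
D is at least as good everywhere and strictly better somewhere (tied at Opt2), so D weakly dominates U.

D weakly dominates U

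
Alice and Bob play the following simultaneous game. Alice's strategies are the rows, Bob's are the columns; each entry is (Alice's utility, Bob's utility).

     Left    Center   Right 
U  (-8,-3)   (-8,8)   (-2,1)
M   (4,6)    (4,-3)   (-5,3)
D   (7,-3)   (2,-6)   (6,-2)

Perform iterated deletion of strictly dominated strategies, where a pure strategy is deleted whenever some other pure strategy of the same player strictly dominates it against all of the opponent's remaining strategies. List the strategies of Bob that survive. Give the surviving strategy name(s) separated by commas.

Right

Alice's strategy U is strictly dominated by D (Left: 7>-8, Center: 2>-8, Right: 6>-2) and is removed.
Column Center is eliminated: Left beats it against every remaining row (M: 6>-3, D: -3>-6).
Row M is eliminated: D beats it against every remaining column (Left: 7>4, Right: 6>-5).
For Bob, Right strictly dominates Left on the remaining rows (D: -2>-3); eliminate Left.
Among the remaining strategies, none is strictly dominated by another pure strategy of the same player, so the elimination stops.
Surviving strategies — Alice: {D}; Bob: {Right}.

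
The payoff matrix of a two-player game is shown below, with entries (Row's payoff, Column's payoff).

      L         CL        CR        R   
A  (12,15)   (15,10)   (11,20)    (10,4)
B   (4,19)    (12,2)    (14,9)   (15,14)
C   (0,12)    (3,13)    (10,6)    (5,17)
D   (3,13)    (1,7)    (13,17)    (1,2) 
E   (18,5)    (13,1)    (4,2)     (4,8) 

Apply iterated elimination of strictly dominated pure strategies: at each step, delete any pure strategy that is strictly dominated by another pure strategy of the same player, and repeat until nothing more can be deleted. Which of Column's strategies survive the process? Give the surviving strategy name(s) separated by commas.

L, CR, R

Row's strategy C is strictly dominated by A (L: 12>0, CL: 15>3, CR: 11>10, R: 10>5) and is removed.
Row's strategy D is strictly dominated by B (L: 4>3, CL: 12>1, CR: 14>13, R: 15>1) and is removed.
For Column, L strictly dominates CL on the remaining rows (A: 15>10, B: 19>2, E: 5>1); eliminate CL.
Among the remaining strategies, none is strictly dominated by another pure strategy of the same player, so the elimination stops.
Surviving strategies — Row: {A, B, E}; Column: {L, CR, R}.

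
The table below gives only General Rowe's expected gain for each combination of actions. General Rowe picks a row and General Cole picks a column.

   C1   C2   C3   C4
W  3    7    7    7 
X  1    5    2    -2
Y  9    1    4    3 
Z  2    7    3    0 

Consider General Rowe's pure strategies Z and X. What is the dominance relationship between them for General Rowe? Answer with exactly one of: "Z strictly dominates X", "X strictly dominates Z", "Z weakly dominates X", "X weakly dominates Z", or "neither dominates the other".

Z's payoffs vs X's, by General Cole's action — C1: 2>1, C2: 7>5, C3: 3>2, C4: 0>-2.
Z gives a strictly higher payoff against every action of General Cole, so Z strictly dominates X.

Z strictly dominates X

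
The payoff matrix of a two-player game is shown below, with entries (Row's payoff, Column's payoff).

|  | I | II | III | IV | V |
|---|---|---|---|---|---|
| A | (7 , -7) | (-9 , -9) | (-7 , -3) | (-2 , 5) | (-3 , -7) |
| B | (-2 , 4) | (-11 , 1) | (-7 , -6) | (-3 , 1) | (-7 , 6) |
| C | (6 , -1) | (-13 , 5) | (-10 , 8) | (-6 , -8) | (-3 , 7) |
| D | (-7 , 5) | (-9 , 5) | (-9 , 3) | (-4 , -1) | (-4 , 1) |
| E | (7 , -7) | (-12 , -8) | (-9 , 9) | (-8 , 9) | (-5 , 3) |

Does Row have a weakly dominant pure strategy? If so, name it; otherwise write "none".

A vs B: I: 7>-2, II: -9>-11, III: -7=-7, IV: -2>-3, V: -3>-7.
A vs C: I: 7>6, II: -9>-13, III: -7>-10, IV: -2>-6, V: -3=-3.
A vs D: I: 7>-7, II: -9=-9, III: -7>-9, IV: -2>-4, V: -3>-4.
A vs E: I: 7=7, II: -9>-12, III: -7>-9, IV: -2>-8, V: -3>-5.
A is at least as good as every other strategy against every opponent action, so it is weakly dominant.

A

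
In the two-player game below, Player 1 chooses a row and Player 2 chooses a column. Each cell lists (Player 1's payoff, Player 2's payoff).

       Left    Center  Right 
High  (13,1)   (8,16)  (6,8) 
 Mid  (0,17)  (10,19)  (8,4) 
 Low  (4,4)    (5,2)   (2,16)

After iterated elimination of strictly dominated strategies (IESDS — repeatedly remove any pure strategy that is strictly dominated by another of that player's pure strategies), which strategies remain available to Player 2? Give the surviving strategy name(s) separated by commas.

Row Low is eliminated: High beats it against every remaining column (Left: 13>4, Center: 8>5, Right: 6>2).
Player 2's strategy Left is strictly dominated by Center (High: 16>1, Mid: 19>17) and is removed.
For Player 1, Mid strictly dominates High on the remaining columns (Center: 10>8, Right: 8>6); eliminate High.
Player 2's strategy Right is strictly dominated by Center (Mid: 19>4) and is removed.
Among the remaining strategies, none is strictly dominated by another pure strategy of the same player, so the elimination stops.
Surviving strategies — Player 1: {Mid}; Player 2: {Center}.

Center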